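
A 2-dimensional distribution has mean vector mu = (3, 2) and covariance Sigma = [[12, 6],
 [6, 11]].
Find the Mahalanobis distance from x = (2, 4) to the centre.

Step 1 — centre the observation: (x - mu) = (-1, 2).

Step 2 — invert Sigma. det(Sigma) = 12·11 - (6)² = 96.
  Sigma^{-1} = (1/det) · [[d, -b], [-b, a]] = [[0.1146, -0.0625],
 [-0.0625, 0.125]].

Step 3 — form the quadratic (x - mu)^T · Sigma^{-1} · (x - mu):
  Sigma^{-1} · (x - mu) = (-0.2396, 0.3125).
  (x - mu)^T · [Sigma^{-1} · (x - mu)] = (-1)·(-0.2396) + (2)·(0.3125) = 0.8646.

Step 4 — take square root: d = √(0.8646) ≈ 0.9298.

d(x, mu) = √(0.8646) ≈ 0.9298


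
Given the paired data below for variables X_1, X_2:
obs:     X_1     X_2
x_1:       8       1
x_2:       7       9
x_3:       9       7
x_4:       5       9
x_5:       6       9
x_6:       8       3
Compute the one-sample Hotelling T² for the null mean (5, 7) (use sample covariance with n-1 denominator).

Step 1 — sample mean vector:
  mean(X_1) = (8 + 7 + 9 + 5 + 6 + 8) / 6 = 43/6 = 7.1667
  mean(X_2) = (1 + 9 + 7 + 9 + 9 + 3) / 6 = 38/6 = 6.3333
  x̄ = (7.1667, 6.3333),  deviation x̄ - mu_0 = (7.1667, 6.3333) - (5, 7) = (2.1667, -0.6667).

Step 2 — sample covariance matrix, S[i,j] = (1/(n-1)) · Σ_k (x_{k,i} - mean_i) · (x_{k,j} - mean_j), divisor n-1 = 5:
  S[X_1,X_1] = ((0.8333)·(0.8333) + (-0.1667)·(-0.1667) + (1.8333)·(1.8333) + (-2.1667)·(-2.1667) + (-1.1667)·(-1.1667) + (0.8333)·(0.8333)) / 5 = 10.8333/5 = 2.1667
  S[X_1,X_2] = ((0.8333)·(-5.3333) + (-0.1667)·(2.6667) + (1.8333)·(0.6667) + (-2.1667)·(2.6667) + (-1.1667)·(2.6667) + (0.8333)·(-3.3333)) / 5 = -15.3333/5 = -3.0667
  S[X_2,X_2] = ((-5.3333)·(-5.3333) + (2.6667)·(2.6667) + (0.6667)·(0.6667) + (2.6667)·(2.6667) + (2.6667)·(2.6667) + (-3.3333)·(-3.3333)) / 5 = 61.3333/5 = 12.2667
  S = [[2.1667, -3.0667],
 [-3.0667, 12.2667]].

Step 3 — invert S. det(S) = 2.1667·12.2667 - (-3.0667)² = 17.1733.
  S^{-1} = (1/det) · [[d, -b], [-b, a]] = [[0.7143, 0.1786],
 [0.1786, 0.1262]].

Step 4 — quadratic form (x̄ - mu_0)^T · S^{-1} · (x̄ - mu_0):
  S^{-1} · (x̄ - mu_0) = (1.4286, 0.3028),
  (x̄ - mu_0)^T · [...] = (2.1667)·(1.4286) + (-0.6667)·(0.3028) = 2.8934.

Step 5 — scale by n: T² = 6 · 2.8934 = 17.3602.

T² ≈ 17.3602


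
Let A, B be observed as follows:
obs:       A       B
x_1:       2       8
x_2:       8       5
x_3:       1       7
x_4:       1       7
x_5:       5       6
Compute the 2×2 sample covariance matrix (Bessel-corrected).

Step 1 — column means:
  mean(A) = (2 + 8 + 1 + 1 + 5) / 5 = 17/5 = 3.4
  mean(B) = (8 + 5 + 7 + 7 + 6) / 5 = 33/5 = 6.6

Step 2 — sample covariance S[i,j] = (1/(n-1)) · Σ_k (x_{k,i} - mean_i) · (x_{k,j} - mean_j), with n-1 = 4.
  S[A,A] = ((-1.4)·(-1.4) + (4.6)·(4.6) + (-2.4)·(-2.4) + (-2.4)·(-2.4) + (1.6)·(1.6)) / 4 = 37.2/4 = 9.3
  S[A,B] = ((-1.4)·(1.4) + (4.6)·(-1.6) + (-2.4)·(0.4) + (-2.4)·(0.4) + (1.6)·(-0.6)) / 4 = -12.2/4 = -3.05
  S[B,B] = ((1.4)·(1.4) + (-1.6)·(-1.6) + (0.4)·(0.4) + (0.4)·(0.4) + (-0.6)·(-0.6)) / 4 = 5.2/4 = 1.3

S is symmetric (S[j,i] = S[i,j]). Assembling:

S = [[9.3, -3.05],
 [-3.05, 1.3]]


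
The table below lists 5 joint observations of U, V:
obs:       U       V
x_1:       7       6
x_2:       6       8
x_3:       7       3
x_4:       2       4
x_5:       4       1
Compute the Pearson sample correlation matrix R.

Step 1 — column means:
  mean(U) = (7 + 6 + 7 + 2 + 4) / 5 = 26/5 = 5.2
  mean(V) = (6 + 8 + 3 + 4 + 1) / 5 = 22/5 = 4.4

Step 2 — sample variances and covariances s[i,j] = (1/(n-1)) · Σ_k (x_{k,i} - mean_i) · (x_{k,j} - mean_j), with n-1 = 4:
  s[U,U] = ((1.8)·(1.8) + (0.8)·(0.8) + (1.8)·(1.8) + (-3.2)·(-3.2) + (-1.2)·(-1.2)) / 4 = 18.8/4 = 4.7
  s[U,V] = ((1.8)·(1.6) + (0.8)·(3.6) + (1.8)·(-1.4) + (-3.2)·(-0.4) + (-1.2)·(-3.4)) / 4 = 8.6/4 = 2.15
  s[V,V] = ((1.6)·(1.6) + (3.6)·(3.6) + (-1.4)·(-1.4) + (-0.4)·(-0.4) + (-3.4)·(-3.4)) / 4 = 29.2/4 = 7.3
  Sample standard deviations s_i = √(s[i,i]):
  s(U) = √(4.7) = 2.1679
  s(V) = √(7.3) = 2.7019

Step 3 — r_{ij} = s_{ij} / (s_i · s_j):
  r[U,U] = 1 (diagonal).
  r[U,V] = 2.15 / (2.1679 · 2.7019) = 2.15 / 5.8575 = 0.3671
  r[V,V] = 1 (diagonal).

R is symmetric with unit diagonal. Assembling:

R = [[1, 0.3671],
 [0.3671, 1]]


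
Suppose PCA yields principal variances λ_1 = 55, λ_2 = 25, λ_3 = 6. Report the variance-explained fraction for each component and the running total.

Step 1 — total variance = trace(Sigma) = Σ λ_i = 55 + 25 + 6 = 86.

Step 2 — fraction explained by component i = λ_i / Σ λ:
  PC1: 55/86 = 0.6395
  PC2: 25/86 = 0.2907
  PC3: 6/86 = 0.0698

Step 3 — cumulative fraction after k components = (λ_1 + ... + λ_k) / Σ λ:
  k = 1: 55/86 = 0.6395
  k = 2: (55 + 25)/86 = 80/86 = 0.9302
  k = 3: (55 + 25 + 6)/86 = 86/86 = 1

Summary (fraction, with percent):

explained: PC1 0.6395 (63.95%), PC2 0.2907 (29.07%), PC3 0.0698 (6.98%);  cumulative: 0.6395, 0.9302, 1


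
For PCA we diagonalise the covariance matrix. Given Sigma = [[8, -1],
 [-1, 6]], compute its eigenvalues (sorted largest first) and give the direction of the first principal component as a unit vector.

Step 1 — characteristic polynomial of 2×2 Sigma:
  det(Sigma - λI) = λ² - trace · λ + det = 0.
  trace = 8 + 6 = 14, det = 8·6 - (-1)² = 47.
Step 2 — discriminant:
  Δ = trace² - 4·det = 196 - 188 = 8.
Step 3 — eigenvalues:
  λ = (trace ± √Δ)/2 = (14 ± 2.8284)/2,
  λ_1 = 8.4142,  λ_2 = 5.5858.

Step 4 — unit eigenvector for λ_1: solve (Sigma - λ_1 I)v = 0. First row:
  (8 - 8.4142)·v_x + (-1)·v_y = 0, i.e. (-0.4142)·v_x + (-1)·v_y = 0,
  so v ∝ (b, λ_1 - a) = (-1, 0.4142); multiply by -1 so the first entry is positive: u = (1, -0.4142).
  ||u|| = √((1)² + (-0.4142)²) = √(1.1716) ≈ 1.0824,
  v_1 = u/||u|| ≈ (0.9239, -0.3827) (||v_1|| = 1).

λ_1 = 8.4142,  λ_2 = 5.5858;  v_1 ≈ (0.9239, -0.3827)


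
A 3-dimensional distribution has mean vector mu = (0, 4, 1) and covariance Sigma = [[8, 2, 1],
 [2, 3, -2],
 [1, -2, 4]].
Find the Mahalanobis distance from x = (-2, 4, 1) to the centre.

Step 1 — centre the observation: (x - mu) = (-2, 0, 0).

Step 2 — invert Sigma (cofactor / det for 3×3, or solve directly):
  Sigma^{-1} = [[0.2162, -0.2703, -0.1892],
 [-0.2703, 0.8378, 0.4865],
 [-0.1892, 0.4865, 0.5405]].

Step 3 — form the quadratic (x - mu)^T · Sigma^{-1} · (x - mu):
  Sigma^{-1} · (x - mu) = (-0.4324, 0.5405, 0.3784).
  (x - mu)^T · [Sigma^{-1} · (x - mu)] = (-2)·(-0.4324) + (0)·(0.5405) + (0)·(0.3784) = 0.8649.

Step 4 — take square root: d = √(0.8649) ≈ 0.93.

d(x, mu) = √(0.8649) ≈ 0.93


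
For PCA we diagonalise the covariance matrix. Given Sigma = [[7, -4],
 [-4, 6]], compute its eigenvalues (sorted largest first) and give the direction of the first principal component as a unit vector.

Step 1 — characteristic polynomial of 2×2 Sigma:
  det(Sigma - λI) = λ² - trace · λ + det = 0.
  trace = 7 + 6 = 13, det = 7·6 - (-4)² = 26.
Step 2 — discriminant:
  Δ = trace² - 4·det = 169 - 104 = 65.
Step 3 — eigenvalues:
  λ = (trace ± √Δ)/2 = (13 ± 8.0623)/2,
  λ_1 = 10.5311,  λ_2 = 2.4689.

Step 4 — unit eigenvector for λ_1: solve (Sigma - λ_1 I)v = 0. First row:
  (7 - 10.5311)·v_x + (-4)·v_y = 0, i.e. (-3.5311)·v_x + (-4)·v_y = 0,
  so v ∝ (b, λ_1 - a) = (-4, 3.5311); multiply by -1 so the first entry is positive: u = (4, -3.5311).
  ||u|| = √((4)² + (-3.5311)²) = √(28.4689) ≈ 5.3356,
  v_1 = u/||u|| ≈ (0.7497, -0.6618) (||v_1|| = 1).

λ_1 = 10.5311,  λ_2 = 2.4689;  v_1 ≈ (0.7497, -0.6618)


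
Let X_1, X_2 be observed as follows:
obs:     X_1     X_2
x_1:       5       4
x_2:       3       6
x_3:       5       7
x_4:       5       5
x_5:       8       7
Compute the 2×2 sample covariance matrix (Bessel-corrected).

Step 1 — column means:
  mean(X_1) = (5 + 3 + 5 + 5 + 8) / 5 = 26/5 = 5.2
  mean(X_2) = (4 + 6 + 7 + 5 + 7) / 5 = 29/5 = 5.8

Step 2 — sample covariance S[i,j] = (1/(n-1)) · Σ_k (x_{k,i} - mean_i) · (x_{k,j} - mean_j), with n-1 = 4.
  S[X_1,X_1] = ((-0.2)·(-0.2) + (-2.2)·(-2.2) + (-0.2)·(-0.2) + (-0.2)·(-0.2) + (2.8)·(2.8)) / 4 = 12.8/4 = 3.2
  S[X_1,X_2] = ((-0.2)·(-1.8) + (-2.2)·(0.2) + (-0.2)·(1.2) + (-0.2)·(-0.8) + (2.8)·(1.2)) / 4 = 3.2/4 = 0.8
  S[X_2,X_2] = ((-1.8)·(-1.8) + (0.2)·(0.2) + (1.2)·(1.2) + (-0.8)·(-0.8) + (1.2)·(1.2)) / 4 = 6.8/4 = 1.7

S is symmetric (S[j,i] = S[i,j]). Assembling:

S = [[3.2, 0.8],
 [0.8, 1.7]]


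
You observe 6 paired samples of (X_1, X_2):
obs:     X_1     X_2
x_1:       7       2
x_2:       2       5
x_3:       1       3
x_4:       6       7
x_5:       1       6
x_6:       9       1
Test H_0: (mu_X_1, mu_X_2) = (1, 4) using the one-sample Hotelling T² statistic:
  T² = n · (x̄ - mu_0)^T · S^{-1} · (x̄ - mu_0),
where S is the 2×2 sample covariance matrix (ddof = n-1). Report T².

Step 1 — sample mean vector:
  mean(X_1) = (7 + 2 + 1 + 6 + 1 + 9) / 6 = 26/6 = 4.3333
  mean(X_2) = (2 + 5 + 3 + 7 + 6 + 1) / 6 = 24/6 = 4
  x̄ = (4.3333, 4),  deviation x̄ - mu_0 = (4.3333, 4) - (1, 4) = (3.3333, 0).

Step 2 — sample covariance matrix, S[i,j] = (1/(n-1)) · Σ_k (x_{k,i} - mean_i) · (x_{k,j} - mean_j), divisor n-1 = 5:
  S[X_1,X_1] = ((2.6667)·(2.6667) + (-2.3333)·(-2.3333) + (-3.3333)·(-3.3333) + (1.6667)·(1.6667) + (-3.3333)·(-3.3333) + (4.6667)·(4.6667)) / 5 = 59.3333/5 = 11.8667
  S[X_1,X_2] = ((2.6667)·(-2) + (-2.3333)·(1) + (-3.3333)·(-1) + (1.6667)·(3) + (-3.3333)·(2) + (4.6667)·(-3)) / 5 = -20/5 = -4
  S[X_2,X_2] = ((-2)·(-2) + (1)·(1) + (-1)·(-1) + (3)·(3) + (2)·(2) + (-3)·(-3)) / 5 = 28/5 = 5.6
  S = [[11.8667, -4],
 [-4, 5.6]].

Step 3 — invert S. det(S) = 11.8667·5.6 - (-4)² = 50.4533.
  S^{-1} = (1/det) · [[d, -b], [-b, a]] = [[0.111, 0.0793],
 [0.0793, 0.2352]].

Step 4 — quadratic form (x̄ - mu_0)^T · S^{-1} · (x̄ - mu_0):
  S^{-1} · (x̄ - mu_0) = (0.37, 0.2643),
  (x̄ - mu_0)^T · [...] = (3.3333)·(0.37) + (0)·(0.2643) = 1.2333.

Step 5 — scale by n: T² = 6 · 1.2333 = 7.3996.

T² ≈ 7.3996


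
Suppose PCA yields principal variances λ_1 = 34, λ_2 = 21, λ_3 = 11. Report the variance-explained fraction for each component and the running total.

Step 1 — total variance = trace(Sigma) = Σ λ_i = 34 + 21 + 11 = 66.

Step 2 — fraction explained by component i = λ_i / Σ λ:
  PC1: 34/66 = 0.5152
  PC2: 21/66 = 0.3182
  PC3: 11/66 = 0.1667

Step 3 — cumulative fraction after k components = (λ_1 + ... + λ_k) / Σ λ:
  k = 1: 34/66 = 0.5152
  k = 2: (34 + 21)/66 = 55/66 = 0.8333
  k = 3: (34 + 21 + 11)/66 = 66/66 = 1

Summary (fraction, with percent):

explained: PC1 0.5152 (51.52%), PC2 0.3182 (31.82%), PC3 0.1667 (16.67%);  cumulative: 0.5152, 0.8333, 1


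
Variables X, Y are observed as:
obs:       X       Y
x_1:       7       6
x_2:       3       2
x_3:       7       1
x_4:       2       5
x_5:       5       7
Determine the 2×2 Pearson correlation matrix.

Step 1 — column means:
  mean(X) = (7 + 3 + 7 + 2 + 5) / 5 = 24/5 = 4.8
  mean(Y) = (6 + 2 + 1 + 5 + 7) / 5 = 21/5 = 4.2

Step 2 — sample variances and covariances s[i,j] = (1/(n-1)) · Σ_k (x_{k,i} - mean_i) · (x_{k,j} - mean_j), with n-1 = 4:
  s[X,X] = ((2.2)·(2.2) + (-1.8)·(-1.8) + (2.2)·(2.2) + (-2.8)·(-2.8) + (0.2)·(0.2)) / 4 = 20.8/4 = 5.2
  s[X,Y] = ((2.2)·(1.8) + (-1.8)·(-2.2) + (2.2)·(-3.2) + (-2.8)·(0.8) + (0.2)·(2.8)) / 4 = -0.8/4 = -0.2
  s[Y,Y] = ((1.8)·(1.8) + (-2.2)·(-2.2) + (-3.2)·(-3.2) + (0.8)·(0.8) + (2.8)·(2.8)) / 4 = 26.8/4 = 6.7
  Sample standard deviations s_i = √(s[i,i]):
  s(X) = √(5.2) = 2.2804
  s(Y) = √(6.7) = 2.5884

Step 3 — r_{ij} = s_{ij} / (s_i · s_j):
  r[X,X] = 1 (diagonal).
  r[X,Y] = -0.2 / (2.2804 · 2.5884) = -0.2 / 5.9025 = -0.0339
  r[Y,Y] = 1 (diagonal).

R is symmetric with unit diagonal. Assembling:

R = [[1, -0.0339],
 [-0.0339, 1]]


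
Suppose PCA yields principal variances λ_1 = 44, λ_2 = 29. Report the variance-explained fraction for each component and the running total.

Step 1 — total variance = trace(Sigma) = Σ λ_i = 44 + 29 = 73.

Step 2 — fraction explained by component i = λ_i / Σ λ:
  PC1: 44/73 = 0.6027
  PC2: 29/73 = 0.3973

Step 3 — cumulative fraction after k components = (λ_1 + ... + λ_k) / Σ λ:
  k = 1: 44/73 = 0.6027
  k = 2: (44 + 29)/73 = 73/73 = 1

Summary (fraction, with percent):

explained: PC1 0.6027 (60.27%), PC2 0.3973 (39.73%);  cumulative: 0.6027, 1


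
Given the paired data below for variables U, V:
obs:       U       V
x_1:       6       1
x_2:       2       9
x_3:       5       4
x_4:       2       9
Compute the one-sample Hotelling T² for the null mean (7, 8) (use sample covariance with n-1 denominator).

Step 1 — sample mean vector:
  mean(U) = (6 + 2 + 5 + 2) / 4 = 15/4 = 3.75
  mean(V) = (1 + 9 + 4 + 9) / 4 = 23/4 = 5.75
  x̄ = (3.75, 5.75),  deviation x̄ - mu_0 = (3.75, 5.75) - (7, 8) = (-3.25, -2.25).

Step 2 — sample covariance matrix, S[i,j] = (1/(n-1)) · Σ_k (x_{k,i} - mean_i) · (x_{k,j} - mean_j), divisor n-1 = 3:
  S[U,U] = ((2.25)·(2.25) + (-1.75)·(-1.75) + (1.25)·(1.25) + (-1.75)·(-1.75)) / 3 = 12.75/3 = 4.25
  S[U,V] = ((2.25)·(-4.75) + (-1.75)·(3.25) + (1.25)·(-1.75) + (-1.75)·(3.25)) / 3 = -24.25/3 = -8.0833
  S[V,V] = ((-4.75)·(-4.75) + (3.25)·(3.25) + (-1.75)·(-1.75) + (3.25)·(3.25)) / 3 = 46.75/3 = 15.5833
  S = [[4.25, -8.0833],
 [-8.0833, 15.5833]].

Step 3 — invert S. det(S) = 4.25·15.5833 - (-8.0833)² = 0.8889.
  S^{-1} = (1/det) · [[d, -b], [-b, a]] = [[17.5312, 9.0937],
 [9.0937, 4.7812]].

Step 4 — quadratic form (x̄ - mu_0)^T · S^{-1} · (x̄ - mu_0):
  S^{-1} · (x̄ - mu_0) = (-77.4375, -40.3125),
  (x̄ - mu_0)^T · [...] = (-3.25)·(-77.4375) + (-2.25)·(-40.3125) = 342.375.

Step 5 — scale by n: T² = 4 · 342.375 = 1369.5.

T² ≈ 1369.5


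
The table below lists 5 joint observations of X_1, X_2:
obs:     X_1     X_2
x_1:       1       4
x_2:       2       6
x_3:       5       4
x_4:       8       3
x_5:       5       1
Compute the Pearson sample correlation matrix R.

Step 1 — column means:
  mean(X_1) = (1 + 2 + 5 + 8 + 5) / 5 = 21/5 = 4.2
  mean(X_2) = (4 + 6 + 4 + 3 + 1) / 5 = 18/5 = 3.6

Step 2 — sample variances and covariances s[i,j] = (1/(n-1)) · Σ_k (x_{k,i} - mean_i) · (x_{k,j} - mean_j), with n-1 = 4:
  s[X_1,X_1] = ((-3.2)·(-3.2) + (-2.2)·(-2.2) + (0.8)·(0.8) + (3.8)·(3.8) + (0.8)·(0.8)) / 4 = 30.8/4 = 7.7
  s[X_1,X_2] = ((-3.2)·(0.4) + (-2.2)·(2.4) + (0.8)·(0.4) + (3.8)·(-0.6) + (0.8)·(-2.6)) / 4 = -10.6/4 = -2.65
  s[X_2,X_2] = ((0.4)·(0.4) + (2.4)·(2.4) + (0.4)·(0.4) + (-0.6)·(-0.6) + (-2.6)·(-2.6)) / 4 = 13.2/4 = 3.3
  Sample standard deviations s_i = √(s[i,i]):
  s(X_1) = √(7.7) = 2.7749
  s(X_2) = √(3.3) = 1.8166

Step 3 — r_{ij} = s_{ij} / (s_i · s_j):
  r[X_1,X_1] = 1 (diagonal).
  r[X_1,X_2] = -2.65 / (2.7749 · 1.8166) = -2.65 / 5.0408 = -0.5257
  r[X_2,X_2] = 1 (diagonal).

R is symmetric with unit diagonal. Assembling:

R = [[1, -0.5257],
 [-0.5257, 1]]


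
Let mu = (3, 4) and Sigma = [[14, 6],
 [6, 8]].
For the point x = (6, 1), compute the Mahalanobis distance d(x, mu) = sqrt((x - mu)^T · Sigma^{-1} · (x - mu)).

Step 1 — centre the observation: (x - mu) = (3, -3).

Step 2 — invert Sigma. det(Sigma) = 14·8 - (6)² = 76.
  Sigma^{-1} = (1/det) · [[d, -b], [-b, a]] = [[0.1053, -0.0789],
 [-0.0789, 0.1842]].

Step 3 — form the quadratic (x - mu)^T · Sigma^{-1} · (x - mu):
  Sigma^{-1} · (x - mu) = (0.5526, -0.7895).
  (x - mu)^T · [Sigma^{-1} · (x - mu)] = (3)·(0.5526) + (-3)·(-0.7895) = 4.0263.

Step 4 — take square root: d = √(4.0263) ≈ 2.0066.

d(x, mu) = √(4.0263) ≈ 2.0066


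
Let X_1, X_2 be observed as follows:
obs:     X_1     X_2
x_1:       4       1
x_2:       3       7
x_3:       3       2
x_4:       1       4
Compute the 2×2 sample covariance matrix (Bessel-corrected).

Step 1 — column means:
  mean(X_1) = (4 + 3 + 3 + 1) / 4 = 11/4 = 2.75
  mean(X_2) = (1 + 7 + 2 + 4) / 4 = 14/4 = 3.5

Step 2 — sample covariance S[i,j] = (1/(n-1)) · Σ_k (x_{k,i} - mean_i) · (x_{k,j} - mean_j), with n-1 = 3.
  S[X_1,X_1] = ((1.25)·(1.25) + (0.25)·(0.25) + (0.25)·(0.25) + (-1.75)·(-1.75)) / 3 = 4.75/3 = 1.5833
  S[X_1,X_2] = ((1.25)·(-2.5) + (0.25)·(3.5) + (0.25)·(-1.5) + (-1.75)·(0.5)) / 3 = -3.5/3 = -1.1667
  S[X_2,X_2] = ((-2.5)·(-2.5) + (3.5)·(3.5) + (-1.5)·(-1.5) + (0.5)·(0.5)) / 3 = 21/3 = 7

S is symmetric (S[j,i] = S[i,j]). Assembling:

S = [[1.5833, -1.1667],
 [-1.1667, 7]]


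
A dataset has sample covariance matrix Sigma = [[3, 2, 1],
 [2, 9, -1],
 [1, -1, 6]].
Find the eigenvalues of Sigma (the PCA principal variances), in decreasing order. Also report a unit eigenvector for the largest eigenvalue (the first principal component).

Step 1 — characteristic polynomial p(λ) = det(λI - Sigma) = λ³ - tr·λ² + c_1·λ - det, where tr = trace, c_1 = sum of the principal 2×2 minors, det = det(Sigma):
  tr = 3 + 9 + 6 = 18,
  c_1 = (3·9 - (2)²) + (3·6 - (1)²) + (9·6 - (-1)²) = 23 + 17 + 53 = 93,
  det = 3·(9·6 - (-1)²) - (2)·((2)·6 - (-1)·(1)) + (1)·((2)·(-1) - 9·(1)) = 3·(53) - (2)·(13) + (1)·(-11) = 122.
  So p(λ) = λ³ - 18λ² + 93λ - 122.
Step 2 — look for an integer root (rational root theorem: any rational root is an integer divisor of 122). Testing λ = 2:
  p(2) = 8 - 72 + 186 - 122 = 0  ✓
  Dividing out (λ - 2): p(λ) = (λ - 2)(λ² - 16λ + 61).
Step 3 — remaining eigenvalues from the quadratic λ² - 16λ + 61 = 0:
  Δ = 16² - 4·61 = 256 - 244 = 12,  λ = (16 ± √12)/2 = (16 ± 3.4641)/2 ≈ 9.7321 or 6.2679.
  Sorted: λ_1 = 9.7321,  λ_2 = 6.2679,  λ_3 = 2  (check: sum = 18 = tr ✓).

Step 4 — unit eigenvector for λ_1 ≈ 9.7321: v spans the null space of (Sigma - λ_1 I), whose rows are
  r_1 = (-6.7321, 2, 1),  r_2 = (2, -0.7321, -1),  r_3 = (1, -1, -3.7321).
  v is orthogonal to every row, so take v ∝ r_1 × r_2 = ((2)·(-1) - (1)·(-0.7321), (1)·(2) - (-6.7321)·(-1), (-6.7321)·(-0.7321) - (2)·(2)) ≈ (-1.2679, -4.7321, 0.9282).
  Rescale (multiply by -1 so the first nonzero entry is positive): u = (1.2679, 4.7321, -0.9282).
  ||u|| = √((1.2679)² + (4.7321)² + (-0.9282)²) = √(24.8616) ≈ 4.9861,  v_1 = u/||u|| ≈ (0.2543, 0.949, -0.1862) (||v_1|| = 1).

λ_1 = 9.7321,  λ_2 = 6.2679,  λ_3 = 2;  v_1 ≈ (0.2543, 0.949, -0.1862)


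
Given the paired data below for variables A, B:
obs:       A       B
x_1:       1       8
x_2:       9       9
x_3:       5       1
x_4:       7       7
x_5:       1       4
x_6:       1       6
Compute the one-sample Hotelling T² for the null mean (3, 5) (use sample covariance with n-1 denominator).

Step 1 — sample mean vector:
  mean(A) = (1 + 9 + 5 + 7 + 1 + 1) / 6 = 24/6 = 4
  mean(B) = (8 + 9 + 1 + 7 + 4 + 6) / 6 = 35/6 = 5.8333
  x̄ = (4, 5.8333),  deviation x̄ - mu_0 = (4, 5.8333) - (3, 5) = (1, 0.8333).

Step 2 — sample covariance matrix, S[i,j] = (1/(n-1)) · Σ_k (x_{k,i} - mean_i) · (x_{k,j} - mean_j), divisor n-1 = 5:
  S[A,A] = ((-3)·(-3) + (5)·(5) + (1)·(1) + (3)·(3) + (-3)·(-3) + (-3)·(-3)) / 5 = 62/5 = 12.4
  S[A,B] = ((-3)·(2.1667) + (5)·(3.1667) + (1)·(-4.8333) + (3)·(1.1667) + (-3)·(-1.8333) + (-3)·(0.1667)) / 5 = 13/5 = 2.6
  S[B,B] = ((2.1667)·(2.1667) + (3.1667)·(3.1667) + (-4.8333)·(-4.8333) + (1.1667)·(1.1667) + (-1.8333)·(-1.8333) + (0.1667)·(0.1667)) / 5 = 42.8333/5 = 8.5667
  S = [[12.4, 2.6],
 [2.6, 8.5667]].

Step 3 — invert S. det(S) = 12.4·8.5667 - (2.6)² = 99.4667.
  S^{-1} = (1/det) · [[d, -b], [-b, a]] = [[0.0861, -0.0261],
 [-0.0261, 0.1247]].

Step 4 — quadratic form (x̄ - mu_0)^T · S^{-1} · (x̄ - mu_0):
  S^{-1} · (x̄ - mu_0) = (0.0643, 0.0777),
  (x̄ - mu_0)^T · [...] = (1)·(0.0643) + (0.8333)·(0.0777) = 0.1291.

Step 5 — scale by n: T² = 6 · 0.1291 = 0.7748.

T² ≈ 0.7748


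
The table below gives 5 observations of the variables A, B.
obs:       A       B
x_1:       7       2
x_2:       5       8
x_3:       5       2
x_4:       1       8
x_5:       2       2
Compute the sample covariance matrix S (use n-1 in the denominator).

Step 1 — column means:
  mean(A) = (7 + 5 + 5 + 1 + 2) / 5 = 20/5 = 4
  mean(B) = (2 + 8 + 2 + 8 + 2) / 5 = 22/5 = 4.4

Step 2 — sample covariance S[i,j] = (1/(n-1)) · Σ_k (x_{k,i} - mean_i) · (x_{k,j} - mean_j), with n-1 = 4.
  S[A,A] = ((3)·(3) + (1)·(1) + (1)·(1) + (-3)·(-3) + (-2)·(-2)) / 4 = 24/4 = 6
  S[A,B] = ((3)·(-2.4) + (1)·(3.6) + (1)·(-2.4) + (-3)·(3.6) + (-2)·(-2.4)) / 4 = -12/4 = -3
  S[B,B] = ((-2.4)·(-2.4) + (3.6)·(3.6) + (-2.4)·(-2.4) + (3.6)·(3.6) + (-2.4)·(-2.4)) / 4 = 43.2/4 = 10.8

S is symmetric (S[j,i] = S[i,j]). Assembling:

S = [[6, -3],
 [-3, 10.8]]


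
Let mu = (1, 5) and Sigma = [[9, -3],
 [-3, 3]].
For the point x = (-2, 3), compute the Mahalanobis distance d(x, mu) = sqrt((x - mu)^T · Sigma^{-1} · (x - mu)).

Step 1 — centre the observation: (x - mu) = (-3, -2).

Step 2 — invert Sigma. det(Sigma) = 9·3 - (-3)² = 18.
  Sigma^{-1} = (1/det) · [[d, -b], [-b, a]] = [[0.1667, 0.1667],
 [0.1667, 0.5]].

Step 3 — form the quadratic (x - mu)^T · Sigma^{-1} · (x - mu):
  Sigma^{-1} · (x - mu) = (-0.8333, -1.5).
  (x - mu)^T · [Sigma^{-1} · (x - mu)] = (-3)·(-0.8333) + (-2)·(-1.5) = 5.5.

Step 4 — take square root: d = √(5.5) ≈ 2.3452.

d(x, mu) = √(5.5) ≈ 2.3452


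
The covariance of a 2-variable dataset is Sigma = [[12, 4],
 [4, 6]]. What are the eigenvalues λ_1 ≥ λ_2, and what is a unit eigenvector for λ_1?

Step 1 — characteristic polynomial of 2×2 Sigma:
  det(Sigma - λI) = λ² - trace · λ + det = 0.
  trace = 12 + 6 = 18, det = 12·6 - (4)² = 56.
Step 2 — discriminant:
  Δ = trace² - 4·det = 324 - 224 = 100.
Step 3 — eigenvalues:
  λ = (trace ± √Δ)/2 = (18 ± 10)/2,
  λ_1 = 14,  λ_2 = 4.

Step 4 — unit eigenvector for λ_1: solve (Sigma - λ_1 I)v = 0. First row:
  (12 - 14)·v_x + (4)·v_y = 0, i.e. (-2)·v_x + (4)·v_y = 0,
  so v ∝ (b, λ_1 - a) = (4, 2) = u.
  ||u|| = √((4)² + (2)²) = √(20) ≈ 4.4721,
  v_1 = u/||u|| ≈ (0.8944, 0.4472) (||v_1|| = 1).

λ_1 = 14,  λ_2 = 4;  v_1 ≈ (0.8944, 0.4472)


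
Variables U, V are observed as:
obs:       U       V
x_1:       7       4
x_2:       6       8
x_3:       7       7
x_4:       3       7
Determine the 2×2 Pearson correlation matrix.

Step 1 — column means:
  mean(U) = (7 + 6 + 7 + 3) / 4 = 23/4 = 5.75
  mean(V) = (4 + 8 + 7 + 7) / 4 = 26/4 = 6.5

Step 2 — sample variances and covariances s[i,j] = (1/(n-1)) · Σ_k (x_{k,i} - mean_i) · (x_{k,j} - mean_j), with n-1 = 3:
  s[U,U] = ((1.25)·(1.25) + (0.25)·(0.25) + (1.25)·(1.25) + (-2.75)·(-2.75)) / 3 = 10.75/3 = 3.5833
  s[U,V] = ((1.25)·(-2.5) + (0.25)·(1.5) + (1.25)·(0.5) + (-2.75)·(0.5)) / 3 = -3.5/3 = -1.1667
  s[V,V] = ((-2.5)·(-2.5) + (1.5)·(1.5) + (0.5)·(0.5) + (0.5)·(0.5)) / 3 = 9/3 = 3
  Sample standard deviations s_i = √(s[i,i]):
  s(U) = √(3.5833) = 1.893
  s(V) = √(3) = 1.7321

Step 3 — r_{ij} = s_{ij} / (s_i · s_j):
  r[U,U] = 1 (diagonal).
  r[U,V] = -1.1667 / (1.893 · 1.7321) = -1.1667 / 3.2787 = -0.3558
  r[V,V] = 1 (diagonal).

R is symmetric with unit diagonal. Assembling:

R = [[1, -0.3558],
 [-0.3558, 1]]


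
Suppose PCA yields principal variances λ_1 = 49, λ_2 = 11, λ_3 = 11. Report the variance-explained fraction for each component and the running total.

Step 1 — total variance = trace(Sigma) = Σ λ_i = 49 + 11 + 11 = 71.

Step 2 — fraction explained by component i = λ_i / Σ λ:
  PC1: 49/71 = 0.6901
  PC2: 11/71 = 0.1549
  PC3: 11/71 = 0.1549

Step 3 — cumulative fraction after k components = (λ_1 + ... + λ_k) / Σ λ:
  k = 1: 49/71 = 0.6901
  k = 2: (49 + 11)/71 = 60/71 = 0.8451
  k = 3: (49 + 11 + 11)/71 = 71/71 = 1

Summary (fraction, with percent):

explained: PC1 0.6901 (69.01%), PC2 0.1549 (15.49%), PC3 0.1549 (15.49%);  cumulative: 0.6901, 0.8451, 1


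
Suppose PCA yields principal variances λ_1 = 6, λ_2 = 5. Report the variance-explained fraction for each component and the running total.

Step 1 — total variance = trace(Sigma) = Σ λ_i = 6 + 5 = 11.

Step 2 — fraction explained by component i = λ_i / Σ λ:
  PC1: 6/11 = 0.5455
  PC2: 5/11 = 0.4545

Step 3 — cumulative fraction after k components = (λ_1 + ... + λ_k) / Σ λ:
  k = 1: 6/11 = 0.5455
  k = 2: (6 + 5)/11 = 11/11 = 1

Summary (fraction, with percent):

explained: PC1 0.5455 (54.55%), PC2 0.4545 (45.45%);  cumulative: 0.5455, 1


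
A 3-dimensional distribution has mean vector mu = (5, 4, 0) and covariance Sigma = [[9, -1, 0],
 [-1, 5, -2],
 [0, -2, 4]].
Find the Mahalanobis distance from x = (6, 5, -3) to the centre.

Step 1 — centre the observation: (x - mu) = (1, 1, -3).

Step 2 — invert Sigma (cofactor / det for 3×3, or solve directly):
  Sigma^{-1} = [[0.1143, 0.0286, 0.0143],
 [0.0286, 0.2571, 0.1286],
 [0.0143, 0.1286, 0.3143]].

Step 3 — form the quadratic (x - mu)^T · Sigma^{-1} · (x - mu):
  Sigma^{-1} · (x - mu) = (0.1, -0.1, -0.8).
  (x - mu)^T · [Sigma^{-1} · (x - mu)] = (1)·(0.1) + (1)·(-0.1) + (-3)·(-0.8) = 2.4.

Step 4 — take square root: d = √(2.4) ≈ 1.5492.

d(x, mu) = √(2.4) ≈ 1.5492


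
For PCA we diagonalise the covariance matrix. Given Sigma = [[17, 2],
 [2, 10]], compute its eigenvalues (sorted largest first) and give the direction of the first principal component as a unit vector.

Step 1 — characteristic polynomial of 2×2 Sigma:
  det(Sigma - λI) = λ² - trace · λ + det = 0.
  trace = 17 + 10 = 27, det = 17·10 - (2)² = 166.
Step 2 — discriminant:
  Δ = trace² - 4·det = 729 - 664 = 65.
Step 3 — eigenvalues:
  λ = (trace ± √Δ)/2 = (27 ± 8.0623)/2,
  λ_1 = 17.5311,  λ_2 = 9.4689.

Step 4 — unit eigenvector for λ_1: solve (Sigma - λ_1 I)v = 0. First row:
  (17 - 17.5311)·v_x + (2)·v_y = 0, i.e. (-0.5311)·v_x + (2)·v_y = 0,
  so v ∝ (b, λ_1 - a) = (2, 0.5311) = u.
  ||u|| = √((2)² + (0.5311)²) = √(4.2821) ≈ 2.0693,
  v_1 = u/||u|| ≈ (0.9665, 0.2567) (||v_1|| = 1).

λ_1 = 17.5311,  λ_2 = 9.4689;  v_1 ≈ (0.9665, 0.2567)


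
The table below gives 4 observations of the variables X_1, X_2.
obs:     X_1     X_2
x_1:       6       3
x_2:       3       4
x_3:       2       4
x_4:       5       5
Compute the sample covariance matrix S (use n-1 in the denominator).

Step 1 — column means:
  mean(X_1) = (6 + 3 + 2 + 5) / 4 = 16/4 = 4
  mean(X_2) = (3 + 4 + 4 + 5) / 4 = 16/4 = 4

Step 2 — sample covariance S[i,j] = (1/(n-1)) · Σ_k (x_{k,i} - mean_i) · (x_{k,j} - mean_j), with n-1 = 3.
  S[X_1,X_1] = ((2)·(2) + (-1)·(-1) + (-2)·(-2) + (1)·(1)) / 3 = 10/3 = 3.3333
  S[X_1,X_2] = ((2)·(-1) + (-1)·(0) + (-2)·(0) + (1)·(1)) / 3 = -1/3 = -0.3333
  S[X_2,X_2] = ((-1)·(-1) + (0)·(0) + (0)·(0) + (1)·(1)) / 3 = 2/3 = 0.6667

S is symmetric (S[j,i] = S[i,j]). Assembling:

S = [[3.3333, -0.3333],
 [-0.3333, 0.6667]]


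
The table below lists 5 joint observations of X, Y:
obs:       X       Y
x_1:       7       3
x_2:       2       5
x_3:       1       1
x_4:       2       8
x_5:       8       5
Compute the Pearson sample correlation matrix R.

Step 1 — column means:
  mean(X) = (7 + 2 + 1 + 2 + 8) / 5 = 20/5 = 4
  mean(Y) = (3 + 5 + 1 + 8 + 5) / 5 = 22/5 = 4.4

Step 2 — sample variances and covariances s[i,j] = (1/(n-1)) · Σ_k (x_{k,i} - mean_i) · (x_{k,j} - mean_j), with n-1 = 4:
  s[X,X] = ((3)·(3) + (-2)·(-2) + (-3)·(-3) + (-2)·(-2) + (4)·(4)) / 4 = 42/4 = 10.5
  s[X,Y] = ((3)·(-1.4) + (-2)·(0.6) + (-3)·(-3.4) + (-2)·(3.6) + (4)·(0.6)) / 4 = 0/4 = 0
  s[Y,Y] = ((-1.4)·(-1.4) + (0.6)·(0.6) + (-3.4)·(-3.4) + (3.6)·(3.6) + (0.6)·(0.6)) / 4 = 27.2/4 = 6.8
  Sample standard deviations s_i = √(s[i,i]):
  s(X) = √(10.5) = 3.2404
  s(Y) = √(6.8) = 2.6077

Step 3 — r_{ij} = s_{ij} / (s_i · s_j):
  r[X,X] = 1 (diagonal).
  r[X,Y] = 0 / (3.2404 · 2.6077) = 0 / 8.4499 = 0
  r[Y,Y] = 1 (diagonal).

R is symmetric with unit diagonal. Assembling:

R = [[1, 0],
 [0, 1]]


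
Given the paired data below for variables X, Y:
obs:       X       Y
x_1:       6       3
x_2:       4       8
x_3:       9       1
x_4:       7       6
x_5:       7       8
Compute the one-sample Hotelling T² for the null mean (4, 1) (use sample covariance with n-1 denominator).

Step 1 — sample mean vector:
  mean(X) = (6 + 4 + 9 + 7 + 7) / 5 = 33/5 = 6.6
  mean(Y) = (3 + 8 + 1 + 6 + 8) / 5 = 26/5 = 5.2
  x̄ = (6.6, 5.2),  deviation x̄ - mu_0 = (6.6, 5.2) - (4, 1) = (2.6, 4.2).

Step 2 — sample covariance matrix, S[i,j] = (1/(n-1)) · Σ_k (x_{k,i} - mean_i) · (x_{k,j} - mean_j), divisor n-1 = 4:
  S[X,X] = ((-0.6)·(-0.6) + (-2.6)·(-2.6) + (2.4)·(2.4) + (0.4)·(0.4) + (0.4)·(0.4)) / 4 = 13.2/4 = 3.3
  S[X,Y] = ((-0.6)·(-2.2) + (-2.6)·(2.8) + (2.4)·(-4.2) + (0.4)·(0.8) + (0.4)·(2.8)) / 4 = -14.6/4 = -3.65
  S[Y,Y] = ((-2.2)·(-2.2) + (2.8)·(2.8) + (-4.2)·(-4.2) + (0.8)·(0.8) + (2.8)·(2.8)) / 4 = 38.8/4 = 9.7
  S = [[3.3, -3.65],
 [-3.65, 9.7]].

Step 3 — invert S. det(S) = 3.3·9.7 - (-3.65)² = 18.6875.
  S^{-1} = (1/det) · [[d, -b], [-b, a]] = [[0.5191, 0.1953],
 [0.1953, 0.1766]].

Step 4 — quadratic form (x̄ - mu_0)^T · S^{-1} · (x̄ - mu_0):
  S^{-1} · (x̄ - mu_0) = (2.1699, 1.2495),
  (x̄ - mu_0)^T · [...] = (2.6)·(2.1699) + (4.2)·(1.2495) = 10.8896.

Step 5 — scale by n: T² = 5 · 10.8896 = 54.4482.

T² ≈ 54.4482


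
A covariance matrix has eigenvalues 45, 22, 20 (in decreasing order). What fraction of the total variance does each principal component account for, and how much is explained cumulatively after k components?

Step 1 — total variance = trace(Sigma) = Σ λ_i = 45 + 22 + 20 = 87.

Step 2 — fraction explained by component i = λ_i / Σ λ:
  PC1: 45/87 = 0.5172
  PC2: 22/87 = 0.2529
  PC3: 20/87 = 0.2299

Step 3 — cumulative fraction after k components = (λ_1 + ... + λ_k) / Σ λ:
  k = 1: 45/87 = 0.5172
  k = 2: (45 + 22)/87 = 67/87 = 0.7701
  k = 3: (45 + 22 + 20)/87 = 87/87 = 1

Summary (fraction, with percent):

explained: PC1 0.5172 (51.72%), PC2 0.2529 (25.29%), PC3 0.2299 (22.99%);  cumulative: 0.5172, 0.7701, 1


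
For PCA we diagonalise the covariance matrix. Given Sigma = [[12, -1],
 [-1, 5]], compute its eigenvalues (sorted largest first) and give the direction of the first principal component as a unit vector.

Step 1 — characteristic polynomial of 2×2 Sigma:
  det(Sigma - λI) = λ² - trace · λ + det = 0.
  trace = 12 + 5 = 17, det = 12·5 - (-1)² = 59.
Step 2 — discriminant:
  Δ = trace² - 4·det = 289 - 236 = 53.
Step 3 — eigenvalues:
  λ = (trace ± √Δ)/2 = (17 ± 7.2801)/2,
  λ_1 = 12.1401,  λ_2 = 4.8599.

Step 4 — unit eigenvector for λ_1: solve (Sigma - λ_1 I)v = 0. First row:
  (12 - 12.1401)·v_x + (-1)·v_y = 0, i.e. (-0.1401)·v_x + (-1)·v_y = 0,
  so v ∝ (b, λ_1 - a) = (-1, 0.1401); multiply by -1 so the first entry is positive: u = (1, -0.1401).
  ||u|| = √((1)² + (-0.1401)²) = √(1.0196) ≈ 1.0098,
  v_1 = u/||u|| ≈ (0.9903, -0.1387) (||v_1|| = 1).

λ_1 = 12.1401,  λ_2 = 4.8599;  v_1 ≈ (0.9903, -0.1387)


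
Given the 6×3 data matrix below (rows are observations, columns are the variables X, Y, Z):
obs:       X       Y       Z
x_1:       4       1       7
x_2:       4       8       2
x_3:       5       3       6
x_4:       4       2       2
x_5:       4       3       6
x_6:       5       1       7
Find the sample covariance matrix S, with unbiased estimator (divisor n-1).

Step 1 — column means:
  mean(X) = (4 + 4 + 5 + 4 + 4 + 5) / 6 = 26/6 = 4.3333
  mean(Y) = (1 + 8 + 3 + 2 + 3 + 1) / 6 = 18/6 = 3
  mean(Z) = (7 + 2 + 6 + 2 + 6 + 7) / 6 = 30/6 = 5

Step 2 — sample covariance S[i,j] = (1/(n-1)) · Σ_k (x_{k,i} - mean_i) · (x_{k,j} - mean_j), with n-1 = 5.
  S[X,X] = ((-0.3333)·(-0.3333) + (-0.3333)·(-0.3333) + (0.6667)·(0.6667) + (-0.3333)·(-0.3333) + (-0.3333)·(-0.3333) + (0.6667)·(0.6667)) / 5 = 1.3333/5 = 0.2667
  S[X,Y] = ((-0.3333)·(-2) + (-0.3333)·(5) + (0.6667)·(0) + (-0.3333)·(-1) + (-0.3333)·(0) + (0.6667)·(-2)) / 5 = -2/5 = -0.4
  S[X,Z] = ((-0.3333)·(2) + (-0.3333)·(-3) + (0.6667)·(1) + (-0.3333)·(-3) + (-0.3333)·(1) + (0.6667)·(2)) / 5 = 3/5 = 0.6
  S[Y,Y] = ((-2)·(-2) + (5)·(5) + (0)·(0) + (-1)·(-1) + (0)·(0) + (-2)·(-2)) / 5 = 34/5 = 6.8
  S[Y,Z] = ((-2)·(2) + (5)·(-3) + (0)·(1) + (-1)·(-3) + (0)·(1) + (-2)·(2)) / 5 = -20/5 = -4
  S[Z,Z] = ((2)·(2) + (-3)·(-3) + (1)·(1) + (-3)·(-3) + (1)·(1) + (2)·(2)) / 5 = 28/5 = 5.6

S is symmetric (S[j,i] = S[i,j]). Assembling:

S = [[0.2667, -0.4, 0.6],
 [-0.4, 6.8, -4],
 [0.6, -4, 5.6]]


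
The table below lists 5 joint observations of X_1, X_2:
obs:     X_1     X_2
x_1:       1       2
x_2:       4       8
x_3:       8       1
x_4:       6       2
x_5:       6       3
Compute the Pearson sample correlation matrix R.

Step 1 — column means:
  mean(X_1) = (1 + 4 + 8 + 6 + 6) / 5 = 25/5 = 5
  mean(X_2) = (2 + 8 + 1 + 2 + 3) / 5 = 16/5 = 3.2

Step 2 — sample variances and covariances s[i,j] = (1/(n-1)) · Σ_k (x_{k,i} - mean_i) · (x_{k,j} - mean_j), with n-1 = 4:
  s[X_1,X_1] = ((-4)·(-4) + (-1)·(-1) + (3)·(3) + (1)·(1) + (1)·(1)) / 4 = 28/4 = 7
  s[X_1,X_2] = ((-4)·(-1.2) + (-1)·(4.8) + (3)·(-2.2) + (1)·(-1.2) + (1)·(-0.2)) / 4 = -8/4 = -2
  s[X_2,X_2] = ((-1.2)·(-1.2) + (4.8)·(4.8) + (-2.2)·(-2.2) + (-1.2)·(-1.2) + (-0.2)·(-0.2)) / 4 = 30.8/4 = 7.7
  Sample standard deviations s_i = √(s[i,i]):
  s(X_1) = √(7) = 2.6458
  s(X_2) = √(7.7) = 2.7749

Step 3 — r_{ij} = s_{ij} / (s_i · s_j):
  r[X_1,X_1] = 1 (diagonal).
  r[X_1,X_2] = -2 / (2.6458 · 2.7749) = -2 / 7.3417 = -0.2724
  r[X_2,X_2] = 1 (diagonal).

R is symmetric with unit diagonal. Assembling:

R = [[1, -0.2724],
 [-0.2724, 1]]


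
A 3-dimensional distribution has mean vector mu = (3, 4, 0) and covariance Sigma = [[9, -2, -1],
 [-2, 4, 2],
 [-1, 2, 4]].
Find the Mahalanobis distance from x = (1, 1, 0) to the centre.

Step 1 — centre the observation: (x - mu) = (-2, -3, 0).

Step 2 — invert Sigma (cofactor / det for 3×3, or solve directly):
  Sigma^{-1} = [[0.125, 0.0625, 0],
 [0.0625, 0.3646, -0.1667],
 [0, -0.1667, 0.3333]].

Step 3 — form the quadratic (x - mu)^T · Sigma^{-1} · (x - mu):
  Sigma^{-1} · (x - mu) = (-0.4375, -1.2188, 0.5).
  (x - mu)^T · [Sigma^{-1} · (x - mu)] = (-2)·(-0.4375) + (-3)·(-1.2188) + (0)·(0.5) = 4.5312.

Step 4 — take square root: d = √(4.5312) ≈ 2.1287.

d(x, mu) = √(4.5312) ≈ 2.1287


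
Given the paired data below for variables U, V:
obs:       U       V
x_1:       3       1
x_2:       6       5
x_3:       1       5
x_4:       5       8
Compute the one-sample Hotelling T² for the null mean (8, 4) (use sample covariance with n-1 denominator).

Step 1 — sample mean vector:
  mean(U) = (3 + 6 + 1 + 5) / 4 = 15/4 = 3.75
  mean(V) = (1 + 5 + 5 + 8) / 4 = 19/4 = 4.75
  x̄ = (3.75, 4.75),  deviation x̄ - mu_0 = (3.75, 4.75) - (8, 4) = (-4.25, 0.75).

Step 2 — sample covariance matrix, S[i,j] = (1/(n-1)) · Σ_k (x_{k,i} - mean_i) · (x_{k,j} - mean_j), divisor n-1 = 3:
  S[U,U] = ((-0.75)·(-0.75) + (2.25)·(2.25) + (-2.75)·(-2.75) + (1.25)·(1.25)) / 3 = 14.75/3 = 4.9167
  S[U,V] = ((-0.75)·(-3.75) + (2.25)·(0.25) + (-2.75)·(0.25) + (1.25)·(3.25)) / 3 = 6.75/3 = 2.25
  S[V,V] = ((-3.75)·(-3.75) + (0.25)·(0.25) + (0.25)·(0.25) + (3.25)·(3.25)) / 3 = 24.75/3 = 8.25
  S = [[4.9167, 2.25],
 [2.25, 8.25]].

Step 3 — invert S. det(S) = 4.9167·8.25 - (2.25)² = 35.5.
  S^{-1} = (1/det) · [[d, -b], [-b, a]] = [[0.2324, -0.0634],
 [-0.0634, 0.1385]].

Step 4 — quadratic form (x̄ - mu_0)^T · S^{-1} · (x̄ - mu_0):
  S^{-1} · (x̄ - mu_0) = (-1.0352, 0.3732),
  (x̄ - mu_0)^T · [...] = (-4.25)·(-1.0352) + (0.75)·(0.3732) = 4.6796.

Step 5 — scale by n: T² = 4 · 4.6796 = 18.7183.

T² ≈ 18.7183


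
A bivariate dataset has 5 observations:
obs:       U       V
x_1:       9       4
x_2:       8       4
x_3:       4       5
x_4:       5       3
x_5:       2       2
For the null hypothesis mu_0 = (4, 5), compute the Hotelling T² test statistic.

Step 1 — sample mean vector:
  mean(U) = (9 + 8 + 4 + 5 + 2) / 5 = 28/5 = 5.6
  mean(V) = (4 + 4 + 5 + 3 + 2) / 5 = 18/5 = 3.6
  x̄ = (5.6, 3.6),  deviation x̄ - mu_0 = (5.6, 3.6) - (4, 5) = (1.6, -1.4).

Step 2 — sample covariance matrix, S[i,j] = (1/(n-1)) · Σ_k (x_{k,i} - mean_i) · (x_{k,j} - mean_j), divisor n-1 = 4:
  S[U,U] = ((3.4)·(3.4) + (2.4)·(2.4) + (-1.6)·(-1.6) + (-0.6)·(-0.6) + (-3.6)·(-3.6)) / 4 = 33.2/4 = 8.3
  S[U,V] = ((3.4)·(0.4) + (2.4)·(0.4) + (-1.6)·(1.4) + (-0.6)·(-0.6) + (-3.6)·(-1.6)) / 4 = 6.2/4 = 1.55
  S[V,V] = ((0.4)·(0.4) + (0.4)·(0.4) + (1.4)·(1.4) + (-0.6)·(-0.6) + (-1.6)·(-1.6)) / 4 = 5.2/4 = 1.3
  S = [[8.3, 1.55],
 [1.55, 1.3]].

Step 3 — invert S. det(S) = 8.3·1.3 - (1.55)² = 8.3875.
  S^{-1} = (1/det) · [[d, -b], [-b, a]] = [[0.155, -0.1848],
 [-0.1848, 0.9896]].

Step 4 — quadratic form (x̄ - mu_0)^T · S^{-1} · (x̄ - mu_0):
  S^{-1} · (x̄ - mu_0) = (0.5067, -1.6811),
  (x̄ - mu_0)^T · [...] = (1.6)·(0.5067) + (-1.4)·(-1.6811) = 3.1642.

Step 5 — scale by n: T² = 5 · 3.1642 = 15.8212.

T² ≈ 15.8212


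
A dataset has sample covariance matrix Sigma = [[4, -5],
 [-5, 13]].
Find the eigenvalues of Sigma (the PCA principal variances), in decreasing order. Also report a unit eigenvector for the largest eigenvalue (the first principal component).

Step 1 — characteristic polynomial of 2×2 Sigma:
  det(Sigma - λI) = λ² - trace · λ + det = 0.
  trace = 4 + 13 = 17, det = 4·13 - (-5)² = 27.
Step 2 — discriminant:
  Δ = trace² - 4·det = 289 - 108 = 181.
Step 3 — eigenvalues:
  λ = (trace ± √Δ)/2 = (17 ± 13.4536)/2,
  λ_1 = 15.2268,  λ_2 = 1.7732.

Step 4 — unit eigenvector for λ_1: solve (Sigma - λ_1 I)v = 0. First row:
  (4 - 15.2268)·v_x + (-5)·v_y = 0, i.e. (-11.2268)·v_x + (-5)·v_y = 0,
  so v ∝ (b, λ_1 - a) = (-5, 11.2268); multiply by -1 so the first entry is positive: u = (5, -11.2268).
  ||u|| = √((5)² + (-11.2268)²) = √(151.0413) ≈ 12.2899,
  v_1 = u/||u|| ≈ (0.4068, -0.9135) (||v_1|| = 1).

λ_1 = 15.2268,  λ_2 = 1.7732;  v_1 ≈ (0.4068, -0.9135)


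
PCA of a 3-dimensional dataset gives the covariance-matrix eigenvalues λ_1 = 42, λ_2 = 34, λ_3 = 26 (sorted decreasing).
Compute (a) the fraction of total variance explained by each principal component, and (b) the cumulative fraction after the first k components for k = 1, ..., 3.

Step 1 — total variance = trace(Sigma) = Σ λ_i = 42 + 34 + 26 = 102.

Step 2 — fraction explained by component i = λ_i / Σ λ:
  PC1: 42/102 = 0.4118
  PC2: 34/102 = 0.3333
  PC3: 26/102 = 0.2549

Step 3 — cumulative fraction after k components = (λ_1 + ... + λ_k) / Σ λ:
  k = 1: 42/102 = 0.4118
  k = 2: (42 + 34)/102 = 76/102 = 0.7451
  k = 3: (42 + 34 + 26)/102 = 102/102 = 1

Summary (fraction, with percent):

explained: PC1 0.4118 (41.18%), PC2 0.3333 (33.33%), PC3 0.2549 (25.49%);  cumulative: 0.4118, 0.7451, 1


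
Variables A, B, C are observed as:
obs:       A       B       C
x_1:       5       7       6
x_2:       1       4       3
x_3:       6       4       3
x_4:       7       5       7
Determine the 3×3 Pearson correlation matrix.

Step 1 — column means:
  mean(A) = (5 + 1 + 6 + 7) / 4 = 19/4 = 4.75
  mean(B) = (7 + 4 + 4 + 5) / 4 = 20/4 = 5
  mean(C) = (6 + 3 + 3 + 7) / 4 = 19/4 = 4.75

Step 2 — sample variances and covariances s[i,j] = (1/(n-1)) · Σ_k (x_{k,i} - mean_i) · (x_{k,j} - mean_j), with n-1 = 3:
  s[A,A] = ((0.25)·(0.25) + (-3.75)·(-3.75) + (1.25)·(1.25) + (2.25)·(2.25)) / 3 = 20.75/3 = 6.9167
  s[A,B] = ((0.25)·(2) + (-3.75)·(-1) + (1.25)·(-1) + (2.25)·(0)) / 3 = 3/3 = 1
  s[A,C] = ((0.25)·(1.25) + (-3.75)·(-1.75) + (1.25)·(-1.75) + (2.25)·(2.25)) / 3 = 9.75/3 = 3.25
  s[B,B] = ((2)·(2) + (-1)·(-1) + (-1)·(-1) + (0)·(0)) / 3 = 6/3 = 2
  s[B,C] = ((2)·(1.25) + (-1)·(-1.75) + (-1)·(-1.75) + (0)·(2.25)) / 3 = 6/3 = 2
  s[C,C] = ((1.25)·(1.25) + (-1.75)·(-1.75) + (-1.75)·(-1.75) + (2.25)·(2.25)) / 3 = 12.75/3 = 4.25
  Sample standard deviations s_i = √(s[i,i]):
  s(A) = √(6.9167) = 2.63
  s(B) = √(2) = 1.4142
  s(C) = √(4.25) = 2.0616

Step 3 — r_{ij} = s_{ij} / (s_i · s_j):
  r[A,A] = 1 (diagonal).
  r[A,B] = 1 / (2.63 · 1.4142) = 1 / 3.7193 = 0.2689
  r[A,C] = 3.25 / (2.63 · 2.0616) = 3.25 / 5.4218 = 0.5994
  r[B,B] = 1 (diagonal).
  r[B,C] = 2 / (1.4142 · 2.0616) = 2 / 2.9155 = 0.686
  r[C,C] = 1 (diagonal).

R is symmetric with unit diagonal. Assembling:

R = [[1, 0.2689, 0.5994],
 [0.2689, 1, 0.686],
 [0.5994, 0.686, 1]]
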